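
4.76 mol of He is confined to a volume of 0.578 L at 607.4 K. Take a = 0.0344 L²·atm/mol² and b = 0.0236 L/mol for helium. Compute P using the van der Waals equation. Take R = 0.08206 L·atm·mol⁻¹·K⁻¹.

P = nRT/(V − nb) − a n²/V²
nRT/(V − nb) = (4.76)(0.08206)(607.4)/(0.578 − 4.76×0.0236) = 237.25/0.46566 = 509.49 atm
a n²/V² = (0.0344)(4.76)²/(0.578)² = 2.3330 atm
P = 509.49 − 2.3330 = 507.2 atm

P ≈ 507.2 atm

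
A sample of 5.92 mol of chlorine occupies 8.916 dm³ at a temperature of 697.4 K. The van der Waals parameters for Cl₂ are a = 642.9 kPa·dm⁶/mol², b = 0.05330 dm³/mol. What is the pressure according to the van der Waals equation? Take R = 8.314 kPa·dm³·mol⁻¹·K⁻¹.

P ≈ 3708 kPa

P = nRT/(V − nb) − a n²/V²
nRT/(V − nb) = (5.92)(8.314)(697.4)/(8.916 − 5.92×0.05330) = 34325/8.6005 = 3991.0 kPa
a n²/V² = (642.9)(5.92)²/(8.916)² = 283.43 kPa
P = 3991.0 − 283.43 = 3708 kPa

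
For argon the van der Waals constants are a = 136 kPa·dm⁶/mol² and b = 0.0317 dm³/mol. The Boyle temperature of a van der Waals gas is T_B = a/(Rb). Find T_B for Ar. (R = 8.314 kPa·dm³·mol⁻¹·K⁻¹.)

T_B ≈ 516.0 K

For a van der Waals gas the second virial coefficient B₂ = b − a/(RT) vanishes at T_B = a/(Rb).
T_B = 136/(8.314×0.0317) = 136/0.26355 = 516.0 K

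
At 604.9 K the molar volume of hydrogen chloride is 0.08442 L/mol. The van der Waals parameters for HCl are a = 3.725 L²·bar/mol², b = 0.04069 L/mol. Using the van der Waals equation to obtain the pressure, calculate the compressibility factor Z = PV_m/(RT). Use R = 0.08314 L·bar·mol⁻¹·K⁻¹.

Z ≈ 1.053

P = RT/(V_m − b) − a/V_m² = (0.08314)(604.9)/(0.08442 − 0.04069) − 3.725/(0.08442)²
  = 50.291/0.043730 − 522.68 = 1150.0 − 522.68 = 627.3 bar
Z = PV_m/(RT) = (627.3)(0.08442)/((0.08314)(604.9)) = 52.957/50.291 = 1.053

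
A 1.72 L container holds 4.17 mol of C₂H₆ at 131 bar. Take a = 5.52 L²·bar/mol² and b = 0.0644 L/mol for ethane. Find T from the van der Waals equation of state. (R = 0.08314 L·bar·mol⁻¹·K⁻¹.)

T = (P + a n²/V²)(V − nb)/(nR)
P + a n²/V² = 131 + (5.52)(4.17)²/(1.72)² = 163.45 bar
V − nb = 1.72 − (4.17)(0.0644) = 1.4515 L
T = (163.45)(1.4515)/((4.17)(0.08314)) = 684.3 K

T ≈ 684.3 K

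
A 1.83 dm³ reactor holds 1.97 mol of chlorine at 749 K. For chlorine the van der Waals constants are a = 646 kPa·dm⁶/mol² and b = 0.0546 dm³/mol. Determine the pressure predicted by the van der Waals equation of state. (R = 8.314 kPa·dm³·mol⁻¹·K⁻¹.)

P = nRT/(V − nb) − a n²/V²
nRT/(V − nb) = (1.97)(8.314)(749)/(1.83 − 1.97×0.0546) = 12268/1.7224 = 7122.6 kPa
a n²/V² = (646)(1.97)²/(1.83)² = 748.62 kPa
P = 7122.6 − 748.62 = 6374 kPa

P ≈ 6374 kPa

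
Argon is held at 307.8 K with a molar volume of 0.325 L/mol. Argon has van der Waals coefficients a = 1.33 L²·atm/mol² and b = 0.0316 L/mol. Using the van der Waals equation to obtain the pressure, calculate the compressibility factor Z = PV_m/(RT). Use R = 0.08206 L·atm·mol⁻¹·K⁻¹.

P = RT/(V_m − b) − a/V_m² = (0.08206)(307.8)/(0.325 − 0.0316) − 1.33/(0.325)²
  = 25.258/0.29340 − 12.592 = 86.087 − 12.592 = 73.495 atm
Z = PV_m/(RT) = (73.495)(0.325)/((0.08206)(307.8)) = 23.886/25.258 = 0.9457

Z ≈ 0.9457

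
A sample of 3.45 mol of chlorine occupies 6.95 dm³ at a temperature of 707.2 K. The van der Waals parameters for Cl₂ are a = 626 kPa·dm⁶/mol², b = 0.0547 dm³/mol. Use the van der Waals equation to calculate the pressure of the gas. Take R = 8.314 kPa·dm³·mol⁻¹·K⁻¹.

P ≈ 2846 kPa

P = nRT/(V − nb) − a n²/V²
nRT/(V − nb) = (3.45)(8.314)(707.2)/(6.95 − 3.45×0.0547) = 20285/6.7613 = 3000.2 kPa
a n²/V² = (626)(3.45)²/(6.95)² = 154.26 kPa
P = 3000.2 − 154.26 = 2846 kPa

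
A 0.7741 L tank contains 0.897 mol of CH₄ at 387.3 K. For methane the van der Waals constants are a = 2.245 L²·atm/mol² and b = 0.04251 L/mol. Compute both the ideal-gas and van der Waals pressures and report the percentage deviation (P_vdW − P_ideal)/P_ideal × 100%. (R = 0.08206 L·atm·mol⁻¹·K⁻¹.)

-3.00 %

Ideal: P_ideal = nRT/V = (0.897)(0.08206)(387.3)/0.7741 = 36.8277 atm
vdW: P = nRT/(V − nb) − a n²/V² = 28.5083/0.735969 − 1.80635/0.599231 = 38.7357 − 3.01445 = 35.7213 atm
% deviation = (35.7213 − 36.8277)/36.8277 × 100% = -3.00%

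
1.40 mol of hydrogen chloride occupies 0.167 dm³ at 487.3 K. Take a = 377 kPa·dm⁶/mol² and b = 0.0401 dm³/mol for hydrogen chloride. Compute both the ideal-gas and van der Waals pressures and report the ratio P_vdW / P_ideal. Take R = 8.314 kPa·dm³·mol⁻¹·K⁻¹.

P_vdW / P_ideal ≈ 0.7263

Ideal: P_ideal = nRT/V = (1.40)(8.314)(487.3)/0.167 = 33963.9 kPa
vdW: P = nRT/(V − nb) − a n²/V² = 5671.98/0.110860 − 738.920/0.0278890 = 51163.4 − 26495.0 = 24668.4 kPa
Ratio = 24668.4/33963.9 = 0.7263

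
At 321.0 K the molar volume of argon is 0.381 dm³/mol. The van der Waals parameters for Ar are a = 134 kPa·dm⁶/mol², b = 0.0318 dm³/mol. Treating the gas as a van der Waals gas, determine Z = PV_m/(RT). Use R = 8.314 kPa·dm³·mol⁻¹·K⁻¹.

P = RT/(V_m − b) − a/V_m² = (8.314)(321.0)/(0.381 − 0.0318) − 134/(0.381)²
  = 2668.8/0.34920 − 923.11 = 7642.6 − 923.11 = 6719.5 kPa
Z = PV_m/(RT) = (6719.5)(0.381)/((8.314)(321.0)) = 2560.1/2668.8 = 0.9593

Z ≈ 0.9593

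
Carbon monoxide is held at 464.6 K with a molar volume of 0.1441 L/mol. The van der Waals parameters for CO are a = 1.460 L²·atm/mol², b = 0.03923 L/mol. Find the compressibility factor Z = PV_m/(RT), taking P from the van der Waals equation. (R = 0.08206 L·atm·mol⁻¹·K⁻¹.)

P = RT/(V_m − b) − a/V_m² = (0.08206)(464.6)/(0.1441 − 0.03923) − 1.460/(0.1441)²
  = 38.125/0.10487 − 70.311 = 363.55 − 70.311 = 293.24 atm
Z = PV_m/(RT) = (293.24)(0.1441)/((0.08206)(464.6)) = 42.256/38.125 = 1.108

Z ≈ 1.108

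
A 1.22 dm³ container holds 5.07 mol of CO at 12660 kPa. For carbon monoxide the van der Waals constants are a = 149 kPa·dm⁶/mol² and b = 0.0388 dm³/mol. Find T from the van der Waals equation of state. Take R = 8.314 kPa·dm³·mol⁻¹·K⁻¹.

T ≈ 369.8 K

T = (P + a n²/V²)(V − nb)/(nR)
P + a n²/V² = 12660 + (149)(5.07)²/(1.22)² = 15233 kPa
V − nb = 1.22 − (5.07)(0.0388) = 1.0233 dm³
T = (15233)(1.0233)/((5.07)(8.314)) = 369.8 K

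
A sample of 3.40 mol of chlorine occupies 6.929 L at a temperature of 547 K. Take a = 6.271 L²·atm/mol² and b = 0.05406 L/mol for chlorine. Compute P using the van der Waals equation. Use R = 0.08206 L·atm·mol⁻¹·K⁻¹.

P = nRT/(V − nb) − a n²/V²
nRT/(V − nb) = (3.40)(0.08206)(547)/(6.929 − 3.40×0.05406) = 152.62/6.7452 = 22.626 atm
a n²/V² = (6.271)(3.40)²/(6.929)² = 1.5099 atm
P = 22.626 − 1.5099 = 21.12 atm

P ≈ 21.12 atm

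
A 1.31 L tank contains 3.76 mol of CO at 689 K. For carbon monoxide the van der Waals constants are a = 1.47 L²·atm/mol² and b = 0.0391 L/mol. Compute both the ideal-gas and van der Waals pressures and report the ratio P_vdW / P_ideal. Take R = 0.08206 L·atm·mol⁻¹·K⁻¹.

P_vdW / P_ideal ≈ 1.052

Ideal: P_ideal = nRT/V = (3.76)(0.08206)(689)/1.31 = 162.281 atm
vdW: P = nRT/(V − nb) − a n²/V² = 212.588/1.16298 − 20.7823/1.71610 = 182.796 − 12.1102 = 170.686 atm
Ratio = 170.686/162.281 = 1.052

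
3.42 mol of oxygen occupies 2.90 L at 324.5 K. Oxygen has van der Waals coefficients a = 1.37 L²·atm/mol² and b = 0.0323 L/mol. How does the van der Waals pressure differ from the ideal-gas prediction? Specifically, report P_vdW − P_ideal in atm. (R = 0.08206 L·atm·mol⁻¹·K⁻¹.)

ΔP ≈ -0.662 atm

Ideal: P_ideal = nRT/V = (3.42)(0.08206)(324.5)/2.90 = 31.4032 atm
vdW: P = nRT/(V − nb) − a n²/V² = 91.0694/2.78953 − 16.0241/8.41000 = 32.6469 − 1.90536 = 30.7415 atm
ΔP = 30.7415 − 31.4032 = -0.662 atm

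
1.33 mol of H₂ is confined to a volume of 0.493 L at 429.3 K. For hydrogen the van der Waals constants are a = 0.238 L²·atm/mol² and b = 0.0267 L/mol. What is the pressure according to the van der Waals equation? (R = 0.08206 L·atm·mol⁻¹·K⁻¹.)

P ≈ 100.7 atm

P = nRT/(V − nb) − a n²/V²
nRT/(V − nb) = (1.33)(0.08206)(429.3)/(0.493 − 1.33×0.0267) = 46.854/0.45749 = 102.42 atm
a n²/V² = (0.238)(1.33)²/(0.493)² = 1.7322 atm
P = 102.42 − 1.7322 = 100.7 atm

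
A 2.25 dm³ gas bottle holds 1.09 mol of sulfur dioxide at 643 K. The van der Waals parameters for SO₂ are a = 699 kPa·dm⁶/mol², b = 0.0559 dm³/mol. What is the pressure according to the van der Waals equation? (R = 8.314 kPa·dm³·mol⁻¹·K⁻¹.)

P ≈ 2498 kPa

P = nRT/(V − nb) − a n²/V²
nRT/(V − nb) = (1.09)(8.314)(643)/(2.25 − 1.09×0.0559) = 5827.0/2.1891 = 2661.8 kPa
a n²/V² = (699)(1.09)²/(2.25)² = 164.05 kPa
P = 2661.8 − 164.05 = 2498 kPa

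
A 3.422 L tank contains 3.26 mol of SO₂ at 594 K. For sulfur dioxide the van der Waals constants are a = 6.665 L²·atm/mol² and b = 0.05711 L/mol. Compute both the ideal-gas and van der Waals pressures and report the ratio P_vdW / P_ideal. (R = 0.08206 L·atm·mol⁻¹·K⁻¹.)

P_vdW / P_ideal ≈ 0.9273

Ideal: P_ideal = nRT/V = (3.26)(0.08206)(594)/3.422 = 46.4361 atm
vdW: P = nRT/(V − nb) − a n²/V² = 158.904/3.23582 − 70.8330/11.7101 = 49.1078 − 6.04888 = 43.0589 atm
Ratio = 43.0589/46.4361 = 0.9273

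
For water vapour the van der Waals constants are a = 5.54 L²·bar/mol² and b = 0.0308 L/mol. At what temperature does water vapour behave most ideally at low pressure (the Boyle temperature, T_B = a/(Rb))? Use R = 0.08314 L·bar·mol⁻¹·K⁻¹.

For a van der Waals gas the second virial coefficient B₂ = b − a/(RT) vanishes at T_B = a/(Rb).
T_B = 5.54/(0.08314×0.0308) = 5.54/0.0025607 = 2163 K

T_B ≈ 2163 K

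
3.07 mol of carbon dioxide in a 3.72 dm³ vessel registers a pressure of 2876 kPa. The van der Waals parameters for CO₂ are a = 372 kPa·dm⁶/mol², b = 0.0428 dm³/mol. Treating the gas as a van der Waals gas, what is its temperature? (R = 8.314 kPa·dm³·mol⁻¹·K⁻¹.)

T = (P + a n²/V²)(V − nb)/(nR)
P + a n²/V² = 2876 + (372)(3.07)²/(3.72)² = 3129.4 kPa
V − nb = 3.72 − (3.07)(0.0428) = 3.5886 dm³
T = (3129.4)(3.5886)/((3.07)(8.314)) = 440.0 K

T ≈ 440.0 K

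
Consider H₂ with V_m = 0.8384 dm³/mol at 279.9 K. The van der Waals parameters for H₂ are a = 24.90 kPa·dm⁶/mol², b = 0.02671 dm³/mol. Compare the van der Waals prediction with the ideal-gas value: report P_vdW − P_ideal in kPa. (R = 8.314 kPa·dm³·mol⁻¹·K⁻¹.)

Ideal: P_ideal = RT/V_m = (8.314)(279.9)/0.8384 = 2775.63 kPa
vdW: P = RT/(V_m − b) − a/V_m² = 2327.09/0.811690 − 24.90/0.702915 = 2866.97 − 35.4239 = 2831.55 kPa
ΔP = 2831.55 − 2775.63 = 55.9 kPa

ΔP ≈ 55.9 kPa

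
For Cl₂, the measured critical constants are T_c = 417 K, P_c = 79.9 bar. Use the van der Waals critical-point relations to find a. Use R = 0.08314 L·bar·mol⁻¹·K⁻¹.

From T_c = 8a/(27Rb) and P_c = a/(27b²): a = 27 R² T_c²/(64 P_c).
a = 27×(0.08314)²×(417)²/(64×79.9) = 32453/5113.6 = 6.346 L²·bar/mol²

a ≈ 6.346 L²·bar/mol²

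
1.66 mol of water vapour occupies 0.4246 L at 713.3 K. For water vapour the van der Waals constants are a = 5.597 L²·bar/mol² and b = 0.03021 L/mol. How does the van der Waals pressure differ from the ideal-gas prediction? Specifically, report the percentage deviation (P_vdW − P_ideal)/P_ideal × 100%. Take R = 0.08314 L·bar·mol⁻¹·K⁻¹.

Ideal: P_ideal = nRT/V = (1.66)(0.08314)(713.3)/0.4246 = 231.852 bar
vdW: P = nRT/(V − nb) − a n²/V² = 98.4442/0.374451 − 15.4231/0.180285 = 262.903 − 85.5484 = 177.355 bar
% deviation = (177.355 − 231.852)/231.852 × 100% = -23.51%

-23.51 %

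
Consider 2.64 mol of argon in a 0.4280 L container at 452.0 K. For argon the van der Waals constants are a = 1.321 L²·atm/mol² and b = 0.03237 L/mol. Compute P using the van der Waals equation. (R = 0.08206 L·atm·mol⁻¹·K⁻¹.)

P = nRT/(V − nb) − a n²/V²
nRT/(V − nb) = (2.64)(0.08206)(452.0)/(0.4280 − 2.64×0.03237) = 97.921/0.34254 = 285.87 atm
a n²/V² = (1.321)(2.64)²/(0.4280)² = 50.260 atm
P = 285.87 − 50.260 = 235.6 atm

P ≈ 235.6 atm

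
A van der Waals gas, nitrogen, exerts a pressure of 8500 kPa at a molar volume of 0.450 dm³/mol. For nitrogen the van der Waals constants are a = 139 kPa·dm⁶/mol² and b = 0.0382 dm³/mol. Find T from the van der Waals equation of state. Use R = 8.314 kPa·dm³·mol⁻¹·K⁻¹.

T ≈ 455.0 K

T = (P + a/V_m²)(V_m − b)/R
P + a/V_m² = 8500 + 139/(0.450)² = 9186.4 kPa
V_m − b = 0.450 − 0.0382 = 0.41180 dm³/mol
T = (9186.4)(0.41180)/8.314 = 455.0 K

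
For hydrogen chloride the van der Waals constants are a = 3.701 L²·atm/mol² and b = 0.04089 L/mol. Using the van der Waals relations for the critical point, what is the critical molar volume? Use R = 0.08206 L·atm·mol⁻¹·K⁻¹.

For a van der Waals gas, V_m,c = 3b.
V_m,c = 3×0.04089 = 0.1227 L/mol

V_m,c ≈ 0.1227 L/mol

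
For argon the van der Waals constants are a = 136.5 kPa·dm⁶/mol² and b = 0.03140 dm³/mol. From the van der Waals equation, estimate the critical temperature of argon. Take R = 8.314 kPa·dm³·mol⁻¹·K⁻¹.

T_c ≈ 154.9 K

For a van der Waals gas, T_c = 8a/(27Rb).
T_c = 8×136.5/(27×8.314×0.03140) = 1092.0/7.0486 = 154.9 K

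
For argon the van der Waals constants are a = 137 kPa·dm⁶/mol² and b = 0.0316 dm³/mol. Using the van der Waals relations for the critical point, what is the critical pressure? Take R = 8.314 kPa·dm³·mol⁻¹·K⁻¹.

For a van der Waals gas, P_c = a/(27b²).
P_c = 137/(27×(0.0316)²) = 137/0.026961 = 5081 kPa

P_c ≈ 5081 kPa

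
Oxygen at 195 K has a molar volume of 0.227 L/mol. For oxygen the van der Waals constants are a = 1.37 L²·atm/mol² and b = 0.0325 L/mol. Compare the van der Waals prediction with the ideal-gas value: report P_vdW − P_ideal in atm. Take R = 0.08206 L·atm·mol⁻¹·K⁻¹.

Ideal: P_ideal = RT/V_m = (0.08206)(195)/0.227 = 70.4921 atm
vdW: P = RT/(V_m − b) − a/V_m² = 16.0017/0.194500 − 1.37/0.0515290 = 82.2710 − 26.5870 = 55.6840 atm
ΔP = 55.6840 − 70.4921 = -14.81 atm

ΔP ≈ -14.81 atm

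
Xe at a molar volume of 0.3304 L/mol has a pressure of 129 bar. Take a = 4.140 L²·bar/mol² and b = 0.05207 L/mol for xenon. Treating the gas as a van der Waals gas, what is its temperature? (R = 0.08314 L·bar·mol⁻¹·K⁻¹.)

T ≈ 558.8 K

T = (P + a/V_m²)(V_m − b)/R
P + a/V_m² = 129 + 4.140/(0.3304)² = 166.92 bar
V_m − b = 0.3304 − 0.05207 = 0.27833 L/mol
T = (166.92)(0.27833)/0.08314 = 558.8 K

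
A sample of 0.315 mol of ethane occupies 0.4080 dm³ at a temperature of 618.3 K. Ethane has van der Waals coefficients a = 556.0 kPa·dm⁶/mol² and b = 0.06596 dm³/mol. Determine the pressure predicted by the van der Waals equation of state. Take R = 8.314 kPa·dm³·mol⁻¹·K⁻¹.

P ≈ 3850 kPa

P = nRT/(V − nb) − a n²/V²
nRT/(V − nb) = (0.315)(8.314)(618.3)/(0.4080 − 0.315×0.06596) = 1619.3/0.38722 = 4181.9 kPa
a n²/V² = (556.0)(0.315)²/(0.4080)² = 331.42 kPa
P = 4181.9 − 331.42 = 3850 kPa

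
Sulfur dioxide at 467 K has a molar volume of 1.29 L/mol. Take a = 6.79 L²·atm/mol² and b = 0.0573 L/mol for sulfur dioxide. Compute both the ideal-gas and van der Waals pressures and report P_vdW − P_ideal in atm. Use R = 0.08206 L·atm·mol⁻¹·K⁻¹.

Ideal: P_ideal = RT/V_m = (0.08206)(467)/1.29 = 29.7070 atm
vdW: P = RT/(V_m − b) − a/V_m² = 38.3220/1.23270 − 6.79/1.66410 = 31.0879 − 4.08028 = 27.0076 atm
ΔP = 27.0076 − 29.7070 = -2.699 atm

ΔP ≈ -2.699 atm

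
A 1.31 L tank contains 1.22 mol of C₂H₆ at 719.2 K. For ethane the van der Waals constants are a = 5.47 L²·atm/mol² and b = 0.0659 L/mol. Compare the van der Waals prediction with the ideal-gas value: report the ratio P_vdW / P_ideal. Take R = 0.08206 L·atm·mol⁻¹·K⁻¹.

Ideal: P_ideal = nRT/V = (1.22)(0.08206)(719.2)/1.31 = 54.9629 atm
vdW: P = nRT/(V − nb) − a n²/V² = 72.0014/1.22960 − 8.14155/1.71610 = 58.5568 − 4.74422 = 53.8126 atm
Ratio = 53.8126/54.9629 = 0.9791

P_vdW / P_ideal ≈ 0.9791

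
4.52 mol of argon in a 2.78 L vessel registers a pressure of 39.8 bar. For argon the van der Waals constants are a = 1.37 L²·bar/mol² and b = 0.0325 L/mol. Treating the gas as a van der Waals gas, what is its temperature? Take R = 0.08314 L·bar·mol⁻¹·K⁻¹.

T ≈ 304.2 K

T = (P + a n²/V²)(V − nb)/(nR)
P + a n²/V² = 39.8 + (1.37)(4.52)²/(2.78)² = 43.422 bar
V − nb = 2.78 − (4.52)(0.0325) = 2.6331 L
T = (43.422)(2.6331)/((4.52)(0.08314)) = 304.2 K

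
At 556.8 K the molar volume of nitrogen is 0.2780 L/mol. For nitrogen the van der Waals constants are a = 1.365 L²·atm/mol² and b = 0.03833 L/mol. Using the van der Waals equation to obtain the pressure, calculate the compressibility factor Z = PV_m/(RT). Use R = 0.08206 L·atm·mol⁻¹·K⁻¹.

Z ≈ 1.052

P = RT/(V_m − b) − a/V_m² = (0.08206)(556.8)/(0.2780 − 0.03833) − 1.365/(0.2780)²
  = 45.691/0.23967 − 17.662 = 190.64 − 17.662 = 172.98 atm
Z = PV_m/(RT) = (172.98)(0.2780)/((0.08206)(556.8)) = 48.088/45.691 = 1.052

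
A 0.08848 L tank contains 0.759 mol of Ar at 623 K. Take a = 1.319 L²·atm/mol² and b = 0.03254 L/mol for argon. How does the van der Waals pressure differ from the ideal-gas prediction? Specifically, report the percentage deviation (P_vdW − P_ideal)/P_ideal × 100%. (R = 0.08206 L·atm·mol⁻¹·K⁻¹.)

Ideal: P_ideal = nRT/V = (0.759)(0.08206)(623)/0.08848 = 438.547 atm
vdW: P = nRT/(V − nb) − a n²/V² = 38.8026/0.0637821 − 0.759851/0.00782871 = 608.362 − 97.0595 = 511.303 atm
% deviation = (511.303 − 438.547)/438.547 × 100% = 16.59%

16.59 %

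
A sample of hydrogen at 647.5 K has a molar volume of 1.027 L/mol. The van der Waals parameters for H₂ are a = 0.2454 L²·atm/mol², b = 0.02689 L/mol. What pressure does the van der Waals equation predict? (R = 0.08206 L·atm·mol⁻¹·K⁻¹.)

P = RT/(V_m − b) − a/V_m²
RT/(V_m − b) = (0.08206)(647.5)/(1.027 − 0.02689) = 53.134/1.0001 = 53.129 atm
a/V_m² = 0.2454/(1.027)² = 0.23267 atm
P = 53.129 − 0.23267 = 52.90 atm

P ≈ 52.90 atm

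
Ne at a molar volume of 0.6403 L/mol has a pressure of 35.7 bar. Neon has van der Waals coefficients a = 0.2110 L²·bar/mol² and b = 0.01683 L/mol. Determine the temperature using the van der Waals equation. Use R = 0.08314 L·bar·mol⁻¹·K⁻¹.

T = (P + a/V_m²)(V_m − b)/R
P + a/V_m² = 35.7 + 0.2110/(0.6403)² = 36.215 bar
V_m − b = 0.6403 − 0.01683 = 0.62347 L/mol
T = (36.215)(0.62347)/0.08314 = 271.6 K

T ≈ 271.6 K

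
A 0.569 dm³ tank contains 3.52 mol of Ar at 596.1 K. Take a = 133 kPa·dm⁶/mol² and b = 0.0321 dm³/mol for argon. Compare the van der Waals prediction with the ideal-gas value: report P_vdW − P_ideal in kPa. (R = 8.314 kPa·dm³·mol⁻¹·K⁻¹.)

ΔP ≈ 2507 kPa

Ideal: P_ideal = nRT/V = (3.52)(8.314)(596.1)/0.569 = 30659.1 kPa
vdW: P = nRT/(V − nb) − a n²/V² = 17445.0/0.456008 − 1647.92/0.323761 = 38255.9 − 5089.93 = 33166.0 kPa
ΔP = 33166.0 − 30659.1 = 2507 kPa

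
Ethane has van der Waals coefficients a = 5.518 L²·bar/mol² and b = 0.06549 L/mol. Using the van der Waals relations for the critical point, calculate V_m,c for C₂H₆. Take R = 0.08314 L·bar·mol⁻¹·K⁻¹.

V_m,c ≈ 0.1965 L/mol

For a van der Waals gas, V_m,c = 3b.
V_m,c = 3×0.06549 = 0.1965 L/mol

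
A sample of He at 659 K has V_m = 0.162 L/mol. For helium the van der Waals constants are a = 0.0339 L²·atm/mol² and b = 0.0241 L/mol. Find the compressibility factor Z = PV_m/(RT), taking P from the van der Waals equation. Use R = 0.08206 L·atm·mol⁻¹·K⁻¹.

Z ≈ 1.171

P = RT/(V_m − b) − a/V_m² = (0.08206)(659)/(0.162 − 0.0241) − 0.0339/(0.162)²
  = 54.078/0.13790 − 1.2917 = 392.15 − 1.2917 = 390.86 atm
Z = PV_m/(RT) = (390.86)(0.162)/((0.08206)(659)) = 63.319/54.078 = 1.171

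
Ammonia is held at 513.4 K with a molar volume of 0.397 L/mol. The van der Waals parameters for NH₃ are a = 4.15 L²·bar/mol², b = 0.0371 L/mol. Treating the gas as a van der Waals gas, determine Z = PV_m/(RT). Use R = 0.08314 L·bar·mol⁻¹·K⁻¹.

P = RT/(V_m − b) − a/V_m² = (0.08314)(513.4)/(0.397 − 0.0371) − 4.15/(0.397)²
  = 42.684/0.35990 − 26.331 = 118.60 − 26.331 = 92.27 bar
Z = PV_m/(RT) = (92.27)(0.397)/((0.08314)(513.4)) = 36.631/42.684 = 0.8582

Z ≈ 0.8582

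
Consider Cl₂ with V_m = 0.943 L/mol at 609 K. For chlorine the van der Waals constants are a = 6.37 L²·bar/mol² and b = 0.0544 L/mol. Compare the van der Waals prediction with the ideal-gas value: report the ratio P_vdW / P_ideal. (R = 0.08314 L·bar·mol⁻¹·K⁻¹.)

Ideal: P_ideal = RT/V_m = (0.08314)(609)/0.943 = 53.6927 bar
vdW: P = RT/(V_m − b) − a/V_m² = 50.6323/0.888600 − 6.37/0.889249 = 56.9799 − 7.16335 = 49.8166 bar
Ratio = 49.8166/53.6927 = 0.9278

P_vdW / P_ideal ≈ 0.9278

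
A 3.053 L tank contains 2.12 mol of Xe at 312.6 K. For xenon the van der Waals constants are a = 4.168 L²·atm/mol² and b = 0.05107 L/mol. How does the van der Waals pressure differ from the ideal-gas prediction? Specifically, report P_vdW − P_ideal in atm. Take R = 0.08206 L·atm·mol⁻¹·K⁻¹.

Ideal: P_ideal = nRT/V = (2.12)(0.08206)(312.6)/3.053 = 17.8127 atm
vdW: P = nRT/(V − nb) − a n²/V² = 54.3821/2.94473 − 18.7327/9.32081 = 18.4676 − 2.00977 = 16.4578 atm
ΔP = 16.4578 − 17.8127 = -1.355 atm

ΔP ≈ -1.355 atm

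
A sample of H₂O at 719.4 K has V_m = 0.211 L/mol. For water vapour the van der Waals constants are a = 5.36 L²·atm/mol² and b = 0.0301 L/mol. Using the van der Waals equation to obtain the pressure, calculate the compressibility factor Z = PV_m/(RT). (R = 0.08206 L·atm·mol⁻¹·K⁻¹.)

Z ≈ 0.7361

P = RT/(V_m − b) − a/V_m² = (0.08206)(719.4)/(0.211 − 0.0301) − 5.36/(0.211)²
  = 59.034/0.18090 − 120.39 = 326.33 − 120.39 = 205.94 atm
Z = PV_m/(RT) = (205.94)(0.211)/((0.08206)(719.4)) = 43.453/59.034 = 0.7361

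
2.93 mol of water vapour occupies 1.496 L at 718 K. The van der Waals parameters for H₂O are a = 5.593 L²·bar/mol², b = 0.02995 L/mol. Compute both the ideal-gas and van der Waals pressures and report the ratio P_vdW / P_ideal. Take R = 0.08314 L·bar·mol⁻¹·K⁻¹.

Ideal: P_ideal = nRT/V = (2.93)(0.08314)(718)/1.496 = 116.915 bar
vdW: P = nRT/(V − nb) − a n²/V² = 174.905/1.40825 − 48.0153/2.23802 = 124.200 − 21.4544 = 102.746 bar
Ratio = 102.746/116.915 = 0.8788

P_vdW / P_ideal ≈ 0.8788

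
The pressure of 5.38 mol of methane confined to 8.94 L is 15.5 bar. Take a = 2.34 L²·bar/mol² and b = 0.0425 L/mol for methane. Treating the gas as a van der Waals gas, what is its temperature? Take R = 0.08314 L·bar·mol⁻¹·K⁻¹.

T ≈ 318.4 K

T = (P + a n²/V²)(V − nb)/(nR)
P + a n²/V² = 15.5 + (2.34)(5.38)²/(8.94)² = 16.347 bar
V − nb = 8.94 − (5.38)(0.0425) = 8.7114 L
T = (16.347)(8.7114)/((5.38)(0.08314)) = 318.4 K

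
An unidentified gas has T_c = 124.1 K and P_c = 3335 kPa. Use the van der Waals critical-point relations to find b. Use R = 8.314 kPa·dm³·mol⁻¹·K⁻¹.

From T_c = 8a/(27Rb) and P_c = a/(27b²): b = R T_c/(8 P_c).
b = (8.314)(124.1)/(8×3335) = 1031.8/26680 = 0.03867 dm³/mol

b ≈ 0.03867 dm³/mol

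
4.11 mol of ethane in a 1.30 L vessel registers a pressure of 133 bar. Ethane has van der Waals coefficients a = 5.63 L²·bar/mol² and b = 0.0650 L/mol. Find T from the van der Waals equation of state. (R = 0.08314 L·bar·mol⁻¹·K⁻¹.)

T = (P + a n²/V²)(V − nb)/(nR)
P + a n²/V² = 133 + (5.63)(4.11)²/(1.30)² = 189.27 bar
V − nb = 1.30 − (4.11)(0.0650) = 1.0329 L
T = (189.27)(1.0329)/((4.11)(0.08314)) = 572.1 K

T ≈ 572.1 K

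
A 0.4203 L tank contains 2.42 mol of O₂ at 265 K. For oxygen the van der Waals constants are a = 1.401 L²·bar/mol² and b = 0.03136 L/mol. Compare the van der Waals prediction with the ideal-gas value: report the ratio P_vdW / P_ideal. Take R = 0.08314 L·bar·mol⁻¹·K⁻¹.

Ideal: P_ideal = nRT/V = (2.42)(0.08314)(265)/0.4203 = 126.856 bar
vdW: P = nRT/(V − nb) − a n²/V² = 53.3177/0.344409 − 8.20482/0.176652 = 154.809 − 46.4462 = 108.363 bar
Ratio = 108.363/126.856 = 0.8542

P_vdW / P_ideal ≈ 0.8542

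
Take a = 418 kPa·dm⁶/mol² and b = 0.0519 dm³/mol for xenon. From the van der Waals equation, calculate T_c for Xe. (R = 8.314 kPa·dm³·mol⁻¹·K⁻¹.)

T_c ≈ 287.0 K

For a van der Waals gas, T_c = 8a/(27Rb).
T_c = 8×418/(27×8.314×0.0519) = 3344.0/11.650 = 287.0 K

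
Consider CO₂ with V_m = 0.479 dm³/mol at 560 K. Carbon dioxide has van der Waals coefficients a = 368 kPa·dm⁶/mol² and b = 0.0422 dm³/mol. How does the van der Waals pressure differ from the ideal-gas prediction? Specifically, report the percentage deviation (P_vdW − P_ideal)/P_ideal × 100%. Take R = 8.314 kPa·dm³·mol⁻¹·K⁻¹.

-6.84 %

Ideal: P_ideal = RT/V_m = (8.314)(560)/0.479 = 9719.92 kPa
vdW: P = RT/(V_m − b) − a/V_m² = 4655.84/0.436800 − 368/0.229441 = 10659.0 − 1603.90 = 9055.1 kPa
% deviation = (9055.1 − 9719.92)/9719.92 × 100% = -6.84%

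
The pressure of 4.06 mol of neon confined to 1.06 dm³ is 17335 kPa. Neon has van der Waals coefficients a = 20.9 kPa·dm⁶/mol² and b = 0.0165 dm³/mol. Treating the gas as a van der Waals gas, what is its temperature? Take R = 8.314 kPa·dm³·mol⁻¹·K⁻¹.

T ≈ 519.0 K

T = (P + a n²/V²)(V − nb)/(nR)
P + a n²/V² = 17335 + (20.9)(4.06)²/(1.06)² = 17642 kPa
V − nb = 1.06 − (4.06)(0.0165) = 0.99301 dm³
T = (17642)(0.99301)/((4.06)(8.314)) = 519.0 K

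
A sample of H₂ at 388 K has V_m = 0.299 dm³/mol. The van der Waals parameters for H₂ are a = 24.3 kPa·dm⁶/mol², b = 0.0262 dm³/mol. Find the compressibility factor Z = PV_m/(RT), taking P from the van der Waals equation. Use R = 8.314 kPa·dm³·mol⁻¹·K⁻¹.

Z ≈ 1.071

P = RT/(V_m − b) − a/V_m² = (8.314)(388)/(0.299 − 0.0262) − 24.3/(0.299)²
  = 3225.8/0.27280 − 271.81 = 11825 − 271.81 = 11553 kPa
Z = PV_m/(RT) = (11553)(0.299)/((8.314)(388)) = 3454.3/3225.8 = 1.071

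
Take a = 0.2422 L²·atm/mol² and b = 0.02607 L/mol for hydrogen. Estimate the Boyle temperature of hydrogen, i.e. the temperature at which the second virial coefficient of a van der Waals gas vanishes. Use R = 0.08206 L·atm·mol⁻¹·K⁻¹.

For a van der Waals gas the second virial coefficient B₂ = b − a/(RT) vanishes at T_B = a/(Rb).
T_B = 0.2422/(0.08206×0.02607) = 0.2422/0.0021393 = 113.2 K

T_B ≈ 113.2 K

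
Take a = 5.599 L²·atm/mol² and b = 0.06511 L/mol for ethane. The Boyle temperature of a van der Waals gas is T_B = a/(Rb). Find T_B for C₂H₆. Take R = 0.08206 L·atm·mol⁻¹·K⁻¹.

For a van der Waals gas the second virial coefficient B₂ = b − a/(RT) vanishes at T_B = a/(Rb).
T_B = 5.599/(0.08206×0.06511) = 5.599/0.0053429 = 1048 K

T_B ≈ 1048 K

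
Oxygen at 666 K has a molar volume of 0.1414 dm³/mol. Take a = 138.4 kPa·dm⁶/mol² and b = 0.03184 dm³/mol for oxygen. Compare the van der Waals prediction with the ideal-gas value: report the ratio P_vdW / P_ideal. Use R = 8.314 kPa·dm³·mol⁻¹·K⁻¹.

P_vdW / P_ideal ≈ 1.114

Ideal: P_ideal = RT/V_m = (8.314)(666)/0.1414 = 39159.3 kPa
vdW: P = RT/(V_m − b) − a/V_m² = 5537.12/0.109560 − 138.4/0.0199940 = 50539.6 − 6922.08 = 43617.5 kPa
Ratio = 43617.5/39159.3 = 1.114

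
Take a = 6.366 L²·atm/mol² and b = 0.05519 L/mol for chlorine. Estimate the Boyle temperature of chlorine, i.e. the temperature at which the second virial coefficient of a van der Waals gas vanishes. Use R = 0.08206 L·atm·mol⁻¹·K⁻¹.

For a van der Waals gas the second virial coefficient B₂ = b − a/(RT) vanishes at T_B = a/(Rb).
T_B = 6.366/(0.08206×0.05519) = 6.366/0.0045289 = 1406 K

T_B ≈ 1406 K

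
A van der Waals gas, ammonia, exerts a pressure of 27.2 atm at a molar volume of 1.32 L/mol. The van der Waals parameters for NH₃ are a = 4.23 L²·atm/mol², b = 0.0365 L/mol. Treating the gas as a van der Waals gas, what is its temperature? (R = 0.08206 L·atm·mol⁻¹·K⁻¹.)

T = (P + a/V_m²)(V_m − b)/R
P + a/V_m² = 27.2 + 4.23/(1.32)² = 29.628 atm
V_m − b = 1.32 − 0.0365 = 1.2835 L/mol
T = (29.628)(1.2835)/0.08206 = 463.4 K

T ≈ 463.4 K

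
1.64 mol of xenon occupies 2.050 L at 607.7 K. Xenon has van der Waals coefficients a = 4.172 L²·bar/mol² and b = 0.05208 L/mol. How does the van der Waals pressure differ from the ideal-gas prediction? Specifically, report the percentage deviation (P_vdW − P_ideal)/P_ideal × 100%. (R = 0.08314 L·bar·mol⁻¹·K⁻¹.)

-2.26 %

Ideal: P_ideal = nRT/V = (1.64)(0.08314)(607.7)/2.050 = 40.4193 bar
vdW: P = nRT/(V − nb) − a n²/V² = 82.8597/1.96459 − 11.2210/4.20250 = 42.1766 − 2.67008 = 39.5065 bar
% deviation = (39.5065 − 40.4193)/40.4193 × 100% = -2.26%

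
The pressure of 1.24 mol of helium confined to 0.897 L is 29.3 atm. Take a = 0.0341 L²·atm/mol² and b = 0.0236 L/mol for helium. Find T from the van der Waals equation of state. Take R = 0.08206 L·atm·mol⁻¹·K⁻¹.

T = (P + a n²/V²)(V − nb)/(nR)
P + a n²/V² = 29.3 + (0.0341)(1.24)²/(0.897)² = 29.365 atm
V − nb = 0.897 − (1.24)(0.0236) = 0.86774 L
T = (29.365)(0.86774)/((1.24)(0.08206)) = 250.4 K

T ≈ 250.4 K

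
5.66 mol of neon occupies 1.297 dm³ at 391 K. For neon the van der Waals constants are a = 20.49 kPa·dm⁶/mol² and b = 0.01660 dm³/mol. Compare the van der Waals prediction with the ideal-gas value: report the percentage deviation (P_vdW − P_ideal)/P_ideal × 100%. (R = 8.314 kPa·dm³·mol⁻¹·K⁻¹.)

Ideal: P_ideal = nRT/V = (5.66)(8.314)(391)/1.297 = 14186.1 kPa
vdW: P = nRT/(V − nb) − a n²/V² = 18399.4/1.20304 − 656.409/1.68221 = 15294.1 − 390.206 = 14903.9 kPa
% deviation = (14903.9 − 14186.1)/14186.1 × 100% = 5.06%

5.06 %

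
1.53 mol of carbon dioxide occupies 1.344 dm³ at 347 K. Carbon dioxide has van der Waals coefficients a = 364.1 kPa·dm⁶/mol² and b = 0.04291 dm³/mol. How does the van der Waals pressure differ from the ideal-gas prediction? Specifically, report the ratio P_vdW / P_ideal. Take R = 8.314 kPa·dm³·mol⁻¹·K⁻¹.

P_vdW / P_ideal ≈ 0.9077

Ideal: P_ideal = nRT/V = (1.53)(8.314)(347)/1.344 = 3284.22 kPa
vdW: P = nRT/(V − nb) − a n²/V² = 4413.99/1.27835 − 852.322/1.80634 = 3452.88 − 471.850 = 2981.03 kPa
Ratio = 2981.03/3284.22 = 0.9077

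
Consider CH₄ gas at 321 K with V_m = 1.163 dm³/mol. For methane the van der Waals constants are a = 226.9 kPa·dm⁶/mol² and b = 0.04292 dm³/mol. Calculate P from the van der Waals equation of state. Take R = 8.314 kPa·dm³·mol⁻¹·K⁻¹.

P = RT/(V_m − b) − a/V_m²
RT/(V_m − b) = (8.314)(321)/(1.163 − 0.04292) = 2668.8/1.1201 = 2382.6 kPa
a/V_m² = 226.9/(1.163)² = 167.75 kPa
P = 2382.6 − 167.75 = 2215 kPa

P ≈ 2215 kPa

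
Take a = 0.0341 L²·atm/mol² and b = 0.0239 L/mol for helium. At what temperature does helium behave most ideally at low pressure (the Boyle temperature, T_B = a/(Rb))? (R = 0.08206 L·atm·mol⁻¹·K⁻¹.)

For a van der Waals gas the second virial coefficient B₂ = b − a/(RT) vanishes at T_B = a/(Rb).
T_B = 0.0341/(0.08206×0.0239) = 0.0341/0.0019612 = 17.39 K

T_B ≈ 17.39 K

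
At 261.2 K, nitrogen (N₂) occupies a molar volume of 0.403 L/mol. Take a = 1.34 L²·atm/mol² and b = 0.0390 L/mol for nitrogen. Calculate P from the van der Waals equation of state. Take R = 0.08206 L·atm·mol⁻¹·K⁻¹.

P = RT/(V_m − b) − a/V_m²
RT/(V_m − b) = (0.08206)(261.2)/(0.403 − 0.0390) = 21.434/0.36400 = 58.885 atm
a/V_m² = 1.34/(0.403)² = 8.2508 atm
P = 58.885 − 8.2508 = 50.63 atm

P ≈ 50.63 atm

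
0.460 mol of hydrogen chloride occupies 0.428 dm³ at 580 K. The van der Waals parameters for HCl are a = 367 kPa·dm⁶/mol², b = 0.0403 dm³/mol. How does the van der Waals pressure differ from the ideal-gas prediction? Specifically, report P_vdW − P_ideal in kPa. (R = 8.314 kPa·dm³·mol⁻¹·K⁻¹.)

Ideal: P_ideal = nRT/V = (0.460)(8.314)(580)/0.428 = 5182.65 kPa
vdW: P = nRT/(V − nb) − a n²/V² = 2218.18/0.409462 − 77.6572/0.183184 = 5417.30 − 423.930 = 4993.37 kPa
ΔP = 4993.37 − 5182.65 = -189.3 kPa

ΔP ≈ -189.3 kPa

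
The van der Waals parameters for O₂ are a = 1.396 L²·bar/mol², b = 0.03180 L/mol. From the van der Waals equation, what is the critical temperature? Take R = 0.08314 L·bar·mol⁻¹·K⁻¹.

For a van der Waals gas, T_c = 8a/(27Rb).
T_c = 8×1.396/(27×0.08314×0.03180) = 11.168/0.071384 = 156.4 K

T_c ≈ 156.4 K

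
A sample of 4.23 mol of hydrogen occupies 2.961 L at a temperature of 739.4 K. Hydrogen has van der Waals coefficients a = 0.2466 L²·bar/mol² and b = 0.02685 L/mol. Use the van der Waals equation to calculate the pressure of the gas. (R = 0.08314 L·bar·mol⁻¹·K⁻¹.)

P ≈ 90.82 bar

P = nRT/(V − nb) − a n²/V²
nRT/(V − nb) = (4.23)(0.08314)(739.4)/(2.961 − 4.23×0.02685) = 260.03/2.8474 = 91.322 bar
a n²/V² = (0.2466)(4.23)²/(2.961)² = 0.50327 bar
P = 91.322 − 0.50327 = 90.82 bar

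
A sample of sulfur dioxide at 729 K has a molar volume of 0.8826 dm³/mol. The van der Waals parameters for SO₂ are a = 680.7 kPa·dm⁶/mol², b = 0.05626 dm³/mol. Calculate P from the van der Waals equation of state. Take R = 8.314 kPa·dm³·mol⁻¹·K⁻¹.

P = RT/(V_m − b) − a/V_m²
RT/(V_m − b) = (8.314)(729)/(0.8826 − 0.05626) = 6060.9/0.82634 = 7334.6 kPa
a/V_m² = 680.7/(0.8826)² = 873.83 kPa
P = 7334.6 − 873.83 = 6461 kPa

P ≈ 6461 kPa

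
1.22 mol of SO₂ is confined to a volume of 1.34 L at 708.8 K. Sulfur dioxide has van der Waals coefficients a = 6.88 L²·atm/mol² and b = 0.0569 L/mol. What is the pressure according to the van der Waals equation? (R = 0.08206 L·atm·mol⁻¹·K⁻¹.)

P = nRT/(V − nb) − a n²/V²
nRT/(V − nb) = (1.22)(0.08206)(708.8)/(1.34 − 1.22×0.0569) = 70.960/1.2706 = 55.848 atm
a n²/V² = (6.88)(1.22)²/(1.34)² = 5.7029 atm
P = 55.848 − 5.7029 = 50.15 atm

P ≈ 50.15 atm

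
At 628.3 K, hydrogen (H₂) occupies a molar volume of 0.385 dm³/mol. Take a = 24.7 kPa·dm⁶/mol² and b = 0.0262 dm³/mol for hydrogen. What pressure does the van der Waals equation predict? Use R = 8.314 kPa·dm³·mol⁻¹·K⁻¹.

P ≈ 14392 kPa

P = RT/(V_m − b) − a/V_m²
RT/(V_m − b) = (8.314)(628.3)/(0.385 − 0.0262) = 5223.7/0.35880 = 14559 kPa
a/V_m² = 24.7/(0.385)² = 166.64 kPa
P = 14559 − 166.64 = 14392 kPa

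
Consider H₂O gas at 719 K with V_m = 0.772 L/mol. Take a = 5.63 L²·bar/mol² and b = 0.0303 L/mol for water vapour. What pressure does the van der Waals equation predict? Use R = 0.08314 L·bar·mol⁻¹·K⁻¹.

P ≈ 71.15 bar

P = RT/(V_m − b) − a/V_m²
RT/(V_m − b) = (0.08314)(719)/(0.772 − 0.0303) = 59.778/0.74170 = 80.596 bar
a/V_m² = 5.63/(0.772)² = 9.4466 bar
P = 80.596 − 9.4466 = 71.15 bar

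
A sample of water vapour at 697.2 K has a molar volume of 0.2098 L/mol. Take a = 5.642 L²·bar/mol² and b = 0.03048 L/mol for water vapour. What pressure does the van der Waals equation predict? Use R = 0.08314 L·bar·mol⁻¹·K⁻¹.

P ≈ 195.1 bar

P = RT/(V_m − b) − a/V_m²
RT/(V_m − b) = (0.08314)(697.2)/(0.2098 − 0.03048) = 57.965/0.17932 = 323.25 bar
a/V_m² = 5.642/(0.2098)² = 128.18 bar
P = 323.25 − 128.18 = 195.1 bar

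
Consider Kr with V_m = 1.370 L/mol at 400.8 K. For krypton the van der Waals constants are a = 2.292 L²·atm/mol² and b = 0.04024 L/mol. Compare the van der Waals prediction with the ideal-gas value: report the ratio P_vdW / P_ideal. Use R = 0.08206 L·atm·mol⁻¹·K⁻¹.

Ideal: P_ideal = RT/V_m = (0.08206)(400.8)/1.370 = 24.0070 atm
vdW: P = RT/(V_m − b) − a/V_m² = 32.8896/1.32976 − 2.292/1.87690 = 24.7335 − 1.22116 = 23.5123 atm
Ratio = 23.5123/24.0070 = 0.9794

P_vdW / P_ideal ≈ 0.9794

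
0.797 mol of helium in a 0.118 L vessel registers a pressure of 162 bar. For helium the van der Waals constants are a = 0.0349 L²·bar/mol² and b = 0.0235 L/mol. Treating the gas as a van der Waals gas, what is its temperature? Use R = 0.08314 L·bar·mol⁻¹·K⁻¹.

T = (P + a n²/V²)(V − nb)/(nR)
P + a n²/V² = 162 + (0.0349)(0.797)²/(0.118)² = 163.59 bar
V − nb = 0.118 − (0.797)(0.0235) = 0.099271 L
T = (163.59)(0.099271)/((0.797)(0.08314)) = 245.1 K

T ≈ 245.1 K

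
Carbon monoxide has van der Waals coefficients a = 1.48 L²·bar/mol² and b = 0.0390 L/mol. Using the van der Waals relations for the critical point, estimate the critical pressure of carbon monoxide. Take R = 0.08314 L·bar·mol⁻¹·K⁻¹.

For a van der Waals gas, P_c = a/(27b²).
P_c = 1.48/(27×(0.0390)²) = 1.48/0.041067 = 36.04 bar

P_c ≈ 36.04 bar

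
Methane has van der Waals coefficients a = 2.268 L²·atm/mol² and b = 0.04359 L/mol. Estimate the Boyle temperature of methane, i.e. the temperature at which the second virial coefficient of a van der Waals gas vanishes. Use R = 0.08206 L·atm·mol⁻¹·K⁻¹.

T_B ≈ 634.1 K

For a van der Waals gas the second virial coefficient B₂ = b − a/(RT) vanishes at T_B = a/(Rb).
T_B = 2.268/(0.08206×0.04359) = 2.268/0.0035770 = 634.1 K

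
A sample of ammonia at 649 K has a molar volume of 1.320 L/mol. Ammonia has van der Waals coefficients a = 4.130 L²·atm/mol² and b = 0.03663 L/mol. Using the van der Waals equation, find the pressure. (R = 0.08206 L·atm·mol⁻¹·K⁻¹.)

P = RT/(V_m − b) − a/V_m²
RT/(V_m − b) = (0.08206)(649)/(1.320 − 0.03663) = 53.257/1.2834 = 41.497 atm
a/V_m² = 4.130/(1.320)² = 2.3703 atm
P = 41.497 − 2.3703 = 39.13 atm

P ≈ 39.13 atm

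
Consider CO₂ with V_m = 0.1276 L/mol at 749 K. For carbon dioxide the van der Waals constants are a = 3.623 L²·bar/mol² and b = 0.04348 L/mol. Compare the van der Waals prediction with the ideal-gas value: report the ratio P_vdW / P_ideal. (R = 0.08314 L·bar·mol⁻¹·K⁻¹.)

Ideal: P_ideal = RT/V_m = (0.08314)(749)/0.1276 = 488.024 bar
vdW: P = RT/(V_m − b) − a/V_m² = 62.2719/0.0841200 − 3.623/0.0162818 = 740.275 − 222.518 = 517.757 bar
Ratio = 517.757/488.024 = 1.061

P_vdW / P_ideal ≈ 1.061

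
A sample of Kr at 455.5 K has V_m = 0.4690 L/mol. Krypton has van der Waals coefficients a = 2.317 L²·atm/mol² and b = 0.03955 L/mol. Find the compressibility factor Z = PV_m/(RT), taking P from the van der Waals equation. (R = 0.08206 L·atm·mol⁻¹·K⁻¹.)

P = RT/(V_m − b) − a/V_m² = (0.08206)(455.5)/(0.4690 − 0.03955) − 2.317/(0.4690)²
  = 37.378/0.42945 − 10.534 = 87.037 − 10.534 = 76.503 atm
Z = PV_m/(RT) = (76.503)(0.4690)/((0.08206)(455.5)) = 35.880/37.378 = 0.9599

Z ≈ 0.9599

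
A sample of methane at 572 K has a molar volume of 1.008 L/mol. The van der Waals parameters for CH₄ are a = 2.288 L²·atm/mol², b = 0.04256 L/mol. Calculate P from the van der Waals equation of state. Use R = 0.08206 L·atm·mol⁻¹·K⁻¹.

P ≈ 46.37 atm

P = RT/(V_m − b) − a/V_m²
RT/(V_m − b) = (0.08206)(572)/(1.008 − 0.04256) = 46.938/0.96544 = 48.618 atm
a/V_m² = 2.288/(1.008)² = 2.2518 atm
P = 48.618 − 2.2518 = 46.37 atm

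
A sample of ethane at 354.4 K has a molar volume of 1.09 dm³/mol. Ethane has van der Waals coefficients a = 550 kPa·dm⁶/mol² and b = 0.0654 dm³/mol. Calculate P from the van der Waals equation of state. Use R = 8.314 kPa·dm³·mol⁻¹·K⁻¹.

P = RT/(V_m − b) − a/V_m²
RT/(V_m − b) = (8.314)(354.4)/(1.09 − 0.0654) = 2946.5/1.0246 = 2875.8 kPa
a/V_m² = 550/(1.09)² = 462.92 kPa
P = 2875.8 − 462.92 = 2413 kPa

P ≈ 2413 kPa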